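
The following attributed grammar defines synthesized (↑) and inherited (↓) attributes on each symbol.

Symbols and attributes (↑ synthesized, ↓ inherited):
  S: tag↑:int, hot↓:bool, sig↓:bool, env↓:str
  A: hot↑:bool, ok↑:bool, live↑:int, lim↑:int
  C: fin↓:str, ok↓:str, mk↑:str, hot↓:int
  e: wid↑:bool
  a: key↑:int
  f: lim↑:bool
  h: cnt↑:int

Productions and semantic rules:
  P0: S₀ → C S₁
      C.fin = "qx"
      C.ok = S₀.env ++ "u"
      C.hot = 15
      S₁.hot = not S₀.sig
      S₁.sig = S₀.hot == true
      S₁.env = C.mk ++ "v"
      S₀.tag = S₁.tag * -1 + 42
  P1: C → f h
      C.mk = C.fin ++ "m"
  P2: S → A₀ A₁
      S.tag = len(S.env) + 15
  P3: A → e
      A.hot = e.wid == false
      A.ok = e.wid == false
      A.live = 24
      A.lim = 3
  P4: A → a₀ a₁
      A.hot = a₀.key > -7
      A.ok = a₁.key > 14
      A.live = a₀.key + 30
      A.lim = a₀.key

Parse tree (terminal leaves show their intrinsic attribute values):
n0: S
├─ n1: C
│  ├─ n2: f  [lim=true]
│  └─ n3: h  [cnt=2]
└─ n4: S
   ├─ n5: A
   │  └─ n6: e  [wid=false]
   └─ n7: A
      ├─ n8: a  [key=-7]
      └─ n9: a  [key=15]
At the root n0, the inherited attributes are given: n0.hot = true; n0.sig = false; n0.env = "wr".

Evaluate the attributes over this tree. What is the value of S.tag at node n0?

1. n0.hot = true  [given at root]
2. n0.sig = false  [given at root]
3. n0.env = "wr"  [given at root]
4. n1.fin = "qx"  ["qx"]
5. n1.ok = "wru"  [S₀.env ++ "u"]
6. n1.hot = 15  [15]
7. n2.lim = true  [terminal]
8. n3.cnt = 2  [terminal]
9. n1.mk = "qxm"  [C.fin ++ "m"]
10. n4.hot = true  [not S₀.sig]
11. n4.sig = true  [S₀.hot == true]
12. n4.env = "qxmv"  [C.mk ++ "v"]
13. n6.wid = false  [terminal]
14. n5.hot = true  [e.wid == false]
15. n5.ok = true  [e.wid == false]
16. n5.live = 24  [24]
17. n5.lim = 3  [3]
18. n8.key = -7  [terminal]
19. n9.key = 15  [terminal]
20. n7.hot = false  [a₀.key > -7]
21. n7.ok = true  [a₁.key > 14]
22. n7.live = 23  [a₀.key + 30]
23. n7.lim = -7  [a₀.key]
24. n4.tag = 19  [len(S.env) + 15]
25. n0.tag = 23  [S₁.tag * -1 + 42]

23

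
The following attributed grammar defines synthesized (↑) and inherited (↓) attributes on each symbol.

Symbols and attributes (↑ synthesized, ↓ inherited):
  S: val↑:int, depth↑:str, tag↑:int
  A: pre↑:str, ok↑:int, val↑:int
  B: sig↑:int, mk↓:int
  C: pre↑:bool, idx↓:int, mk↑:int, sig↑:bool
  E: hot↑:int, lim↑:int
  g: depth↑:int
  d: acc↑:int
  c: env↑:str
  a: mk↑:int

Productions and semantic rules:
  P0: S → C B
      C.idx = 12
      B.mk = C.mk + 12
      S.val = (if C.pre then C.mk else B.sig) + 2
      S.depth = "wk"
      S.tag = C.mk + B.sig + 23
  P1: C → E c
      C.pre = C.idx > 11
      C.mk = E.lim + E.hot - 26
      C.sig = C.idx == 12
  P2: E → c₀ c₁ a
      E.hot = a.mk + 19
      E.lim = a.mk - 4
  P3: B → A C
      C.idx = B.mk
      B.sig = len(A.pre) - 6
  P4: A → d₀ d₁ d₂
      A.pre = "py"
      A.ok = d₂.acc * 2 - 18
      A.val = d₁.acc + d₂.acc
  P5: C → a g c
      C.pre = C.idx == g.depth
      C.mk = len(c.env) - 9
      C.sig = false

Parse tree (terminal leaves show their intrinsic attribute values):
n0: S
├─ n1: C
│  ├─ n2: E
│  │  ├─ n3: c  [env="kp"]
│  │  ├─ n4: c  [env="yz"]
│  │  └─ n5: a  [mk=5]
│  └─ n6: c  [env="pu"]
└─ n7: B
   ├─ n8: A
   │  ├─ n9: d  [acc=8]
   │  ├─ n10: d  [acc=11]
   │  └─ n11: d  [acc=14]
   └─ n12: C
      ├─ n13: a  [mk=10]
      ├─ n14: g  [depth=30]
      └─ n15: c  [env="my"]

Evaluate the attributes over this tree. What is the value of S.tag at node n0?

1. n1.idx = 12  [12]
2. n3.env = "kp"  [terminal]
3. n4.env = "yz"  [terminal]
4. n5.mk = 5  [terminal]
5. n2.hot = 24  [a.mk + 19]
6. n2.lim = 1  [a.mk - 4]
7. n6.env = "pu"  [terminal]
8. n1.pre = true  [C.idx > 11]
9. n1.mk = -1  [E.lim + E.hot - 26]
10. n1.sig = true  [C.idx == 12]
11. n7.mk = 11  [C.mk + 12]
12. n9.acc = 8  [terminal]
13. n10.acc = 11  [terminal]
14. n11.acc = 14  [terminal]
15. n8.pre = "py"  ["py"]
16. n8.ok = 10  [d₂.acc * 2 - 18]
17. n8.val = 25  [d₁.acc + d₂.acc]
18. n12.idx = 11  [B.mk]
19. n13.mk = 10  [terminal]
20. n14.depth = 30  [terminal]
21. n15.env = "my"  [terminal]
22. n12.pre = false  [C.idx == g.depth]
23. n12.mk = -7  [len(c.env) - 9]
24. n12.sig = false  [false]
25. n7.sig = -4  [len(A.pre) - 6]
26. n0.val = 1  [(if C.pre then C.mk else B.sig) + 2]
27. n0.depth = "wk"  ["wk"]
28. n0.tag = 18  [C.mk + B.sig + 23]

18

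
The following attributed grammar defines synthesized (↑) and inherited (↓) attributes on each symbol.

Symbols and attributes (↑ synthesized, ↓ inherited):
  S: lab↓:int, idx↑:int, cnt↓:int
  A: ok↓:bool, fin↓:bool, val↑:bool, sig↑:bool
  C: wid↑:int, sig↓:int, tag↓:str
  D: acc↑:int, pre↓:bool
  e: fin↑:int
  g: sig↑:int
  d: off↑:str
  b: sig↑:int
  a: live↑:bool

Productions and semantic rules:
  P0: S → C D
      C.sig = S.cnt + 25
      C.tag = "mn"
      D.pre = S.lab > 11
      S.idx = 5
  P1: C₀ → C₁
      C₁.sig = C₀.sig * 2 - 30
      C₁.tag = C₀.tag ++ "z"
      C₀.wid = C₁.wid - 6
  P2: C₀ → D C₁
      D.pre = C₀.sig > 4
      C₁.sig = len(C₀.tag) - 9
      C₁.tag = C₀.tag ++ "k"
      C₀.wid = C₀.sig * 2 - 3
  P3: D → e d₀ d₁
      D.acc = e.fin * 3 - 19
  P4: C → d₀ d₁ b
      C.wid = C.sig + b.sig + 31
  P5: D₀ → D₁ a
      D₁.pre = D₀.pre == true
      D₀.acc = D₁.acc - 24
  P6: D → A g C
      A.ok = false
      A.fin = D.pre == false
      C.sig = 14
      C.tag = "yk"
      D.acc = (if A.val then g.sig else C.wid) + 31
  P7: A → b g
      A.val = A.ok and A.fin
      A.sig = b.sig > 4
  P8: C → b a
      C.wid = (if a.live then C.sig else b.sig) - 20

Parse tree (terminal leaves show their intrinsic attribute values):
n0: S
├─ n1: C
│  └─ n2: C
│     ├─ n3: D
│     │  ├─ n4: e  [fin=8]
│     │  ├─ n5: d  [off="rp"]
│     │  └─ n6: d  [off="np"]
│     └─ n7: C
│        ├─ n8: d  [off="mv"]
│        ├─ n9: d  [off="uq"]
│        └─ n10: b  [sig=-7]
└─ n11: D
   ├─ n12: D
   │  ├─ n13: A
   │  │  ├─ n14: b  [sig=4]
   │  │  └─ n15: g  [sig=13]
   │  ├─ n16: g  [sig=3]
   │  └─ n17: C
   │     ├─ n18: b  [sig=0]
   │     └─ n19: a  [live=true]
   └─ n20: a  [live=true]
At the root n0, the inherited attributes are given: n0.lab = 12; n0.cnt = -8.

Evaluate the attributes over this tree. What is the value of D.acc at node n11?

1

1. n0.lab = 12  [given at root]
2. n0.cnt = -8  [given at root]
3. n1.sig = 17  [S.cnt + 25]
4. n1.tag = "mn"  ["mn"]
5. n2.sig = 4  [C₀.sig * 2 - 30]
6. n2.tag = "mnz"  [C₀.tag ++ "z"]
7. n3.pre = false  [C₀.sig > 4]
8. n4.fin = 8  [terminal]
9. n5.off = "rp"  [terminal]
10. n6.off = "np"  [terminal]
11. n3.acc = 5  [e.fin * 3 - 19]
12. n7.sig = -6  [len(C₀.tag) - 9]
13. n7.tag = "mnzk"  [C₀.tag ++ "k"]
14. n8.off = "mv"  [terminal]
15. n9.off = "uq"  [terminal]
16. n10.sig = -7  [terminal]
17. n7.wid = 18  [C.sig + b.sig + 31]
18. n2.wid = 5  [C₀.sig * 2 - 3]
19. n1.wid = -1  [C₁.wid - 6]
20. n11.pre = true  [S.lab > 11]
21. n12.pre = true  [D₀.pre == true]
22. n13.ok = false  [false]
23. n13.fin = false  [D.pre == false]
24. n14.sig = 4  [terminal]
25. n15.sig = 13  [terminal]
26. n13.val = false  [A.ok and A.fin]
27. n13.sig = false  [b.sig > 4]
28. n16.sig = 3  [terminal]
29. n17.sig = 14  [14]
30. n17.tag = "yk"  ["yk"]
31. n18.sig = 0  [terminal]
32. n19.live = true  [terminal]
33. n17.wid = -6  [(if a.live then C.sig else b.sig) - 20]
34. n12.acc = 25  [(if A.val then g.sig else C.wid) + 31]
35. n20.live = true  [terminal]
36. n11.acc = 1  [D₁.acc - 24]
37. n0.idx = 5  [5]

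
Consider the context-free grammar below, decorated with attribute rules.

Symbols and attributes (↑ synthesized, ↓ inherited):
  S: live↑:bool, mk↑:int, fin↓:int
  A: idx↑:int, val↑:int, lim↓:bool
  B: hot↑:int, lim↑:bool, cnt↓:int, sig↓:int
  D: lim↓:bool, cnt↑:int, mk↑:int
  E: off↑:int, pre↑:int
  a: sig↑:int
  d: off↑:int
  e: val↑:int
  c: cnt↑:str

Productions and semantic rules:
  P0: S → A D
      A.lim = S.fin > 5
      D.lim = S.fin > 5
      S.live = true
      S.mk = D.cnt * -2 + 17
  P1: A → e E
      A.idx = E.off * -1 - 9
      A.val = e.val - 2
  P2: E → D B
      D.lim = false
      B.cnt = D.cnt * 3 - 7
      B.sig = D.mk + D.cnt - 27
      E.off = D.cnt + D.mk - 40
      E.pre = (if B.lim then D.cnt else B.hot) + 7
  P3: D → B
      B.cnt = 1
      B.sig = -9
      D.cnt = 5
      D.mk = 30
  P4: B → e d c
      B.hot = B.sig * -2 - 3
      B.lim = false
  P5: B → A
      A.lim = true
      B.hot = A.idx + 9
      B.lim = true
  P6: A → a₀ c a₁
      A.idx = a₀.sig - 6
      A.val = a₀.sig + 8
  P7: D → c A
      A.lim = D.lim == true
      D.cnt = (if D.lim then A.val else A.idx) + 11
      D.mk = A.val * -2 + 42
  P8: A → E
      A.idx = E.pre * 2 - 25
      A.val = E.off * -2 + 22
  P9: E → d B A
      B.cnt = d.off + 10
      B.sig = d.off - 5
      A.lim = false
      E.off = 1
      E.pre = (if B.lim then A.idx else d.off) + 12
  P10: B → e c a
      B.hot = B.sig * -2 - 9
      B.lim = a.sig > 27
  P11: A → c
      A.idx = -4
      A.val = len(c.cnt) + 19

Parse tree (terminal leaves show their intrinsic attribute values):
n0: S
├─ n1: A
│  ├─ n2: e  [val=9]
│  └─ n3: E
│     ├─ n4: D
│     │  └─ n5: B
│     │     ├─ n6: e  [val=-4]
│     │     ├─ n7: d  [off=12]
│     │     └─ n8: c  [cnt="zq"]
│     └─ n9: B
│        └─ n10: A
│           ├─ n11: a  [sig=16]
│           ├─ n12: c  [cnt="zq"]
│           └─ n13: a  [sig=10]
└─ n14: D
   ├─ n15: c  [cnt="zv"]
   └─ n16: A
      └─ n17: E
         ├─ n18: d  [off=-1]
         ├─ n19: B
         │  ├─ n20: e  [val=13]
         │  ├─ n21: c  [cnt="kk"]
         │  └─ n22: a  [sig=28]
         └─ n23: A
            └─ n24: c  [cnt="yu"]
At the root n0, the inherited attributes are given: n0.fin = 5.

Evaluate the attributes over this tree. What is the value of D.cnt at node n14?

2

1. n0.fin = 5  [given at root]
2. n1.lim = false  [S.fin > 5]
3. n2.val = 9  [terminal]
4. n4.lim = false  [false]
5. n5.cnt = 1  [1]
6. n5.sig = -9  [-9]
7. n6.val = -4  [terminal]
8. n7.off = 12  [terminal]
9. n8.cnt = "zq"  [terminal]
10. n5.hot = 15  [B.sig * -2 - 3]
11. n5.lim = false  [false]
12. n4.cnt = 5  [5]
13. n4.mk = 30  [30]
14. n9.cnt = 8  [D.cnt * 3 - 7]
15. n9.sig = 8  [D.mk + D.cnt - 27]
16. n10.lim = true  [true]
17. n11.sig = 16  [terminal]
18. n12.cnt = "zq"  [terminal]
19. n13.sig = 10  [terminal]
20. n10.idx = 10  [a₀.sig - 6]
21. n10.val = 24  [a₀.sig + 8]
22. n9.hot = 19  [A.idx + 9]
23. n9.lim = true  [true]
24. n3.off = -5  [D.cnt + D.mk - 40]
25. n3.pre = 12  [(if B.lim then D.cnt else B.hot) + 7]
26. n1.idx = -4  [E.off * -1 - 9]
27. n1.val = 7  [e.val - 2]
28. n14.lim = false  [S.fin > 5]
29. n15.cnt = "zv"  [terminal]
30. n16.lim = false  [D.lim == true]
31. n18.off = -1  [terminal]
32. n19.cnt = 9  [d.off + 10]
33. n19.sig = -6  [d.off - 5]
34. n20.val = 13  [terminal]
35. n21.cnt = "kk"  [terminal]
36. n22.sig = 28  [terminal]
37. n19.hot = 3  [B.sig * -2 - 9]
38. n19.lim = true  [a.sig > 27]
39. n23.lim = false  [false]
40. n24.cnt = "yu"  [terminal]
41. n23.idx = -4  [-4]
42. n23.val = 21  [len(c.cnt) + 19]
43. n17.off = 1  [1]
44. n17.pre = 8  [(if B.lim then A.idx else d.off) + 12]
45. n16.idx = -9  [E.pre * 2 - 25]
46. n16.val = 20  [E.off * -2 + 22]
47. n14.cnt = 2  [(if D.lim then A.val else A.idx) + 11]
48. n14.mk = 2  [A.val * -2 + 42]
49. n0.live = true  [true]
50. n0.mk = 13  [D.cnt * -2 + 17]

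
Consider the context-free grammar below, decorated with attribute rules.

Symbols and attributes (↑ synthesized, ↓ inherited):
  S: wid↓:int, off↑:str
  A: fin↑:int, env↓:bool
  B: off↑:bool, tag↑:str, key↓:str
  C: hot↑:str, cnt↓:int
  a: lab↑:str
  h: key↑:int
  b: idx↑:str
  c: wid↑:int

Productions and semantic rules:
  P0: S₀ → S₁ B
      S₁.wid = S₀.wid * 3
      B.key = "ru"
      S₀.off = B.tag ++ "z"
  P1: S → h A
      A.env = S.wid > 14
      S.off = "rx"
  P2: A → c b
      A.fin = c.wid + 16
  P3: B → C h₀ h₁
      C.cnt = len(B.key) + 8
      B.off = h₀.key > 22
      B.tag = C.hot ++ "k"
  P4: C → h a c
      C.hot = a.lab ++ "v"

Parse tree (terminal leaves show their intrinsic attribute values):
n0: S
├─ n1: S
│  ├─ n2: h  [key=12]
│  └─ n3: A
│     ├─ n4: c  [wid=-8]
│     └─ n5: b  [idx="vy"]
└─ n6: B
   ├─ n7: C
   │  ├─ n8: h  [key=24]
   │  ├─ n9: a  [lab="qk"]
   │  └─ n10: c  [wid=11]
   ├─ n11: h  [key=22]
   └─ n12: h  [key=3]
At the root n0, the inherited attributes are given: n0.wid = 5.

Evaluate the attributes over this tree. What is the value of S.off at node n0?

1. n0.wid = 5  [given at root]
2. n1.wid = 15  [S₀.wid * 3]
3. n2.key = 12  [terminal]
4. n3.env = true  [S.wid > 14]
5. n4.wid = -8  [terminal]
6. n5.idx = "vy"  [terminal]
7. n3.fin = 8  [c.wid + 16]
8. n1.off = "rx"  ["rx"]
9. n6.key = "ru"  ["ru"]
10. n7.cnt = 10  [len(B.key) + 8]
11. n8.key = 24  [terminal]
12. n9.lab = "qk"  [terminal]
13. n10.wid = 11  [terminal]
14. n7.hot = "qkv"  [a.lab ++ "v"]
15. n11.key = 22  [terminal]
16. n12.key = 3  [terminal]
17. n6.off = false  [h₀.key > 22]
18. n6.tag = "qkvk"  [C.hot ++ "k"]
19. n0.off = "qkvkz"  [B.tag ++ "z"]

"qkvkz"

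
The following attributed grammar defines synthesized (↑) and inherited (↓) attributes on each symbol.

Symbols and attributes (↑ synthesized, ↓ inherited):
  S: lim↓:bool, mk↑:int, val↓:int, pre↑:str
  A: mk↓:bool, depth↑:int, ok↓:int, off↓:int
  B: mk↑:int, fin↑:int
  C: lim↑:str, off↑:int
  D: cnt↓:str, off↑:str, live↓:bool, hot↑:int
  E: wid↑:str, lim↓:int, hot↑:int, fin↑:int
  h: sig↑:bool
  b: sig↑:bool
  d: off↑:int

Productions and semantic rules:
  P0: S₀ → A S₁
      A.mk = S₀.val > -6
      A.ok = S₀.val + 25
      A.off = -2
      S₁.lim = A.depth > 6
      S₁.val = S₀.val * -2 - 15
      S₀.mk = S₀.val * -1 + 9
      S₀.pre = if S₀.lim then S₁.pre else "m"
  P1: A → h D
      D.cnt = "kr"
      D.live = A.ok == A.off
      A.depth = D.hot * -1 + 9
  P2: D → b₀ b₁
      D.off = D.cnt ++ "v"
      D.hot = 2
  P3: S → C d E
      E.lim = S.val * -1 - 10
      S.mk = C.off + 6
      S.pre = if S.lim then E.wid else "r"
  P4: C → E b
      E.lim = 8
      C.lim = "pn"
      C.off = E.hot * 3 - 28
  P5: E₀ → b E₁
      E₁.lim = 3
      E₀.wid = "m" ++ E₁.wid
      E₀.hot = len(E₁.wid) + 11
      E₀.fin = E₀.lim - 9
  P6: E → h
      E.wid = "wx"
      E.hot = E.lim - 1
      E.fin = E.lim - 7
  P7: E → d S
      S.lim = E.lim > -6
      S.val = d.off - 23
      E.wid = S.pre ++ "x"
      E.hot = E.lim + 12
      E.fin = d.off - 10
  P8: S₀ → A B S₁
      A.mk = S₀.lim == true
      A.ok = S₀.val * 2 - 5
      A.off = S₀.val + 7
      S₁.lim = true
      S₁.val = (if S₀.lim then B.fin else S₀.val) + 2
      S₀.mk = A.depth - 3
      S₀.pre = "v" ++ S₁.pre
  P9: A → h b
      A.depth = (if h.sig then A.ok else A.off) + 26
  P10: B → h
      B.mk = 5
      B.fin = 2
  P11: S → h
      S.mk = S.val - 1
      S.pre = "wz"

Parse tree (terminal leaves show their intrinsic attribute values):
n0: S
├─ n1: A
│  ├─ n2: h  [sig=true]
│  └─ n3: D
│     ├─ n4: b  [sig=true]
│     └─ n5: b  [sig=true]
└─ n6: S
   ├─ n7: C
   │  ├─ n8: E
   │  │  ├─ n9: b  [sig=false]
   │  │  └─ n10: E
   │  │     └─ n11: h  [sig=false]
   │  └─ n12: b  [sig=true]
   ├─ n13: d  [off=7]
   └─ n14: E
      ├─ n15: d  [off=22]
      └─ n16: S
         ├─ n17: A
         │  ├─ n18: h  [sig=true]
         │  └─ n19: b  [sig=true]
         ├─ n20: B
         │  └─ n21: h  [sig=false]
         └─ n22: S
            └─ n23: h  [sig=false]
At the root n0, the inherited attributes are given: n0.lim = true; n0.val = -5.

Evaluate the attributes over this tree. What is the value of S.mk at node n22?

1. n0.lim = true  [given at root]
2. n0.val = -5  [given at root]
3. n1.mk = true  [S₀.val > -6]
4. n1.ok = 20  [S₀.val + 25]
5. n1.off = -2  [-2]
6. n2.sig = true  [terminal]
7. n3.cnt = "kr"  ["kr"]
8. n3.live = false  [A.ok == A.off]
9. n4.sig = true  [terminal]
10. n5.sig = true  [terminal]
11. n3.off = "krv"  [D.cnt ++ "v"]
12. n3.hot = 2  [2]
13. n1.depth = 7  [D.hot * -1 + 9]
14. n6.lim = true  [A.depth > 6]
15. n6.val = -5  [S₀.val * -2 - 15]
16. n8.lim = 8  [8]
17. n9.sig = false  [terminal]
18. n10.lim = 3  [3]
19. n11.sig = false  [terminal]
20. n10.wid = "wx"  ["wx"]
21. n10.hot = 2  [E.lim - 1]
22. n10.fin = -4  [E.lim - 7]
23. n8.wid = "mwx"  ["m" ++ E₁.wid]
24. n8.hot = 13  [len(E₁.wid) + 11]
25. n8.fin = -1  [E₀.lim - 9]
26. n12.sig = true  [terminal]
27. n7.lim = "pn"  ["pn"]
28. n7.off = 11  [E.hot * 3 - 28]
29. n13.off = 7  [terminal]
30. n14.lim = -5  [S.val * -1 - 10]
31. n15.off = 22  [terminal]
32. n16.lim = true  [E.lim > -6]
33. n16.val = -1  [d.off - 23]
34. n17.mk = true  [S₀.lim == true]
35. n17.ok = -7  [S₀.val * 2 - 5]
36. n17.off = 6  [S₀.val + 7]
37. n18.sig = true  [terminal]
38. n19.sig = true  [terminal]
39. n17.depth = 19  [(if h.sig then A.ok else A.off) + 26]
40. n21.sig = false  [terminal]
41. n20.mk = 5  [5]
42. n20.fin = 2  [2]
43. n22.lim = true  [true]
44. n22.val = 4  [(if S₀.lim then B.fin else S₀.val) + 2]
45. n23.sig = false  [terminal]
46. n22.mk = 3  [S.val - 1]
47. n22.pre = "wz"  ["wz"]
48. n16.mk = 16  [A.depth - 3]
49. n16.pre = "vwz"  ["v" ++ S₁.pre]
50. n14.wid = "vwzx"  [S.pre ++ "x"]
51. n14.hot = 7  [E.lim + 12]
52. n14.fin = 12  [d.off - 10]
53. n6.mk = 17  [C.off + 6]
54. n6.pre = "vwzx"  [if S.lim then E.wid else "r"]
55. n0.mk = 14  [S₀.val * -1 + 9]
56. n0.pre = "vwzx"  [if S₀.lim then S₁.pre else "m"]

3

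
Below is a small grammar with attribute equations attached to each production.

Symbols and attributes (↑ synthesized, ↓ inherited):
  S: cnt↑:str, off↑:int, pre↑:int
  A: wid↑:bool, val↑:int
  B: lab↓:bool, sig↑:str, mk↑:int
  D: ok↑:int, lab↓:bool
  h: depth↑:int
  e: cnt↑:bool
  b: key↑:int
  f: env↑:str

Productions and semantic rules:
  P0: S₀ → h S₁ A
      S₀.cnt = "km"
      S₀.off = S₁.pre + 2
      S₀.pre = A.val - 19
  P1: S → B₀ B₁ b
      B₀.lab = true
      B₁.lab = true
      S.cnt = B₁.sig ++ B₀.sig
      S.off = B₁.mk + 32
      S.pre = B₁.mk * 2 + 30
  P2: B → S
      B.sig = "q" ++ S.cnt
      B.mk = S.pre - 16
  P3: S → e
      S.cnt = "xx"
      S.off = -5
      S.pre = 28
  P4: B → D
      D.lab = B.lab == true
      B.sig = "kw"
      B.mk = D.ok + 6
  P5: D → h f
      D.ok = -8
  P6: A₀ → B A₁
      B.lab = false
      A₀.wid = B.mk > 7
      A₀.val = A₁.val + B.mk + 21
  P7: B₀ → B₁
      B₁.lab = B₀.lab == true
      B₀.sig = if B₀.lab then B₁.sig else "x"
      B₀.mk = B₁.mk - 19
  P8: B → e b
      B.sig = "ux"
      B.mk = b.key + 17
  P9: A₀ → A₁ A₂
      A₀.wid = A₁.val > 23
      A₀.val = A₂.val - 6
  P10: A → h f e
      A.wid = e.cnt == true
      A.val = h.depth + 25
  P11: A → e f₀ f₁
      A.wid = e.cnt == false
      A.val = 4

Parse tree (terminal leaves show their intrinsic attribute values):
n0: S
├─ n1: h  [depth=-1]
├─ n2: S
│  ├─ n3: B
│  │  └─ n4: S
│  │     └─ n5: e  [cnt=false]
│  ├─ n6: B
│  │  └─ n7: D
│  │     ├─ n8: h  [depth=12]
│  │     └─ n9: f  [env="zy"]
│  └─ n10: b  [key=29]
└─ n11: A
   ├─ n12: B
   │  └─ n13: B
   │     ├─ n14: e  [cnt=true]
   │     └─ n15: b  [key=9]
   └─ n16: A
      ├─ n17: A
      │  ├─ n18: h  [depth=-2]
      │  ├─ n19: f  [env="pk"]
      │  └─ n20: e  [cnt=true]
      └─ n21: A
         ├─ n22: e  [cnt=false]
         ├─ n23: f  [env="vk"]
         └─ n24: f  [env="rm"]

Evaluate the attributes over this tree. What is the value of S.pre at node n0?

7

1. n1.depth = -1  [terminal]
2. n3.lab = true  [true]
3. n5.cnt = false  [terminal]
4. n4.cnt = "xx"  ["xx"]
5. n4.off = -5  [-5]
6. n4.pre = 28  [28]
7. n3.sig = "qxx"  ["q" ++ S.cnt]
8. n3.mk = 12  [S.pre - 16]
9. n6.lab = true  [true]
10. n7.lab = true  [B.lab == true]
11. n8.depth = 12  [terminal]
12. n9.env = "zy"  [terminal]
13. n7.ok = -8  [-8]
14. n6.sig = "kw"  ["kw"]
15. n6.mk = -2  [D.ok + 6]
16. n10.key = 29  [terminal]
17. n2.cnt = "kwqxx"  [B₁.sig ++ B₀.sig]
18. n2.off = 30  [B₁.mk + 32]
19. n2.pre = 26  [B₁.mk * 2 + 30]
20. n12.lab = false  [false]
21. n13.lab = false  [B₀.lab == true]
22. n14.cnt = true  [terminal]
23. n15.key = 9  [terminal]
24. n13.sig = "ux"  ["ux"]
25. n13.mk = 26  [b.key + 17]
26. n12.sig = "x"  [if B₀.lab then B₁.sig else "x"]
27. n12.mk = 7  [B₁.mk - 19]
28. n18.depth = -2  [terminal]
29. n19.env = "pk"  [terminal]
30. n20.cnt = true  [terminal]
31. n17.wid = true  [e.cnt == true]
32. n17.val = 23  [h.depth + 25]
33. n22.cnt = false  [terminal]
34. n23.env = "vk"  [terminal]
35. n24.env = "rm"  [terminal]
36. n21.wid = true  [e.cnt == false]
37. n21.val = 4  [4]
38. n16.wid = false  [A₁.val > 23]
39. n16.val = -2  [A₂.val - 6]
40. n11.wid = false  [B.mk > 7]
41. n11.val = 26  [A₁.val + B.mk + 21]
42. n0.cnt = "km"  ["km"]
43. n0.off = 28  [S₁.pre + 2]
44. n0.pre = 7  [A.val - 19]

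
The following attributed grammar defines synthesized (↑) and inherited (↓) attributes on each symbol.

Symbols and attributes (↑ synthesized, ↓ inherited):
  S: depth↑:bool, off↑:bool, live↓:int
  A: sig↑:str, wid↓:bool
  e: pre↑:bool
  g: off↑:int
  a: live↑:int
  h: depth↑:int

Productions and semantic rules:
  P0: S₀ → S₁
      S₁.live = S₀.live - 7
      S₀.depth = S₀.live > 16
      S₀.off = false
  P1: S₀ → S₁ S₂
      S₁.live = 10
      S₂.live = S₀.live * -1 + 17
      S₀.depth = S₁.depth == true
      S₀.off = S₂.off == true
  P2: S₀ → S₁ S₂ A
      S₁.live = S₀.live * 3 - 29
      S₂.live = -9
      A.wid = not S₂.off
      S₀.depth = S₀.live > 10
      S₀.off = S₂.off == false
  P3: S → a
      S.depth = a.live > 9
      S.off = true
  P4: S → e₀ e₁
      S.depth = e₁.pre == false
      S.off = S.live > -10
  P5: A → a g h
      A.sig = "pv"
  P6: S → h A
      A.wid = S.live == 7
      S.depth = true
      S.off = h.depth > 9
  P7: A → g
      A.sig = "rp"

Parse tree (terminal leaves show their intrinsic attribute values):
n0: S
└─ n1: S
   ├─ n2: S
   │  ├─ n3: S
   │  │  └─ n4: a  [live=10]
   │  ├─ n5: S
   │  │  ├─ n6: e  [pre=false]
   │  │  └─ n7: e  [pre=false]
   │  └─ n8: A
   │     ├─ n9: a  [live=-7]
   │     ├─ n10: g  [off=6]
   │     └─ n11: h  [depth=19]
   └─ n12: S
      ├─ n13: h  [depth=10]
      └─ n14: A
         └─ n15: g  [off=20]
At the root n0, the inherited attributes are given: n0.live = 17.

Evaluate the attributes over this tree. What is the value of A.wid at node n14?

1. n0.live = 17  [given at root]
2. n1.live = 10  [S₀.live - 7]
3. n2.live = 10  [10]
4. n3.live = 1  [S₀.live * 3 - 29]
5. n4.live = 10  [terminal]
6. n3.depth = true  [a.live > 9]
7. n3.off = true  [true]
8. n5.live = -9  [-9]
9. n6.pre = false  [terminal]
10. n7.pre = false  [terminal]
11. n5.depth = true  [e₁.pre == false]
12. n5.off = true  [S.live > -10]
13. n8.wid = false  [not S₂.off]
14. n9.live = -7  [terminal]
15. n10.off = 6  [terminal]
16. n11.depth = 19  [terminal]
17. n8.sig = "pv"  ["pv"]
18. n2.depth = false  [S₀.live > 10]
19. n2.off = false  [S₂.off == false]
20. n12.live = 7  [S₀.live * -1 + 17]
21. n13.depth = 10  [terminal]
22. n14.wid = true  [S.live == 7]
23. n15.off = 20  [terminal]
24. n14.sig = "rp"  ["rp"]
25. n12.depth = true  [true]
26. n12.off = true  [h.depth > 9]
27. n1.depth = false  [S₁.depth == true]
28. n1.off = true  [S₂.off == true]
29. n0.depth = true  [S₀.live > 16]
30. n0.off = false  [false]

true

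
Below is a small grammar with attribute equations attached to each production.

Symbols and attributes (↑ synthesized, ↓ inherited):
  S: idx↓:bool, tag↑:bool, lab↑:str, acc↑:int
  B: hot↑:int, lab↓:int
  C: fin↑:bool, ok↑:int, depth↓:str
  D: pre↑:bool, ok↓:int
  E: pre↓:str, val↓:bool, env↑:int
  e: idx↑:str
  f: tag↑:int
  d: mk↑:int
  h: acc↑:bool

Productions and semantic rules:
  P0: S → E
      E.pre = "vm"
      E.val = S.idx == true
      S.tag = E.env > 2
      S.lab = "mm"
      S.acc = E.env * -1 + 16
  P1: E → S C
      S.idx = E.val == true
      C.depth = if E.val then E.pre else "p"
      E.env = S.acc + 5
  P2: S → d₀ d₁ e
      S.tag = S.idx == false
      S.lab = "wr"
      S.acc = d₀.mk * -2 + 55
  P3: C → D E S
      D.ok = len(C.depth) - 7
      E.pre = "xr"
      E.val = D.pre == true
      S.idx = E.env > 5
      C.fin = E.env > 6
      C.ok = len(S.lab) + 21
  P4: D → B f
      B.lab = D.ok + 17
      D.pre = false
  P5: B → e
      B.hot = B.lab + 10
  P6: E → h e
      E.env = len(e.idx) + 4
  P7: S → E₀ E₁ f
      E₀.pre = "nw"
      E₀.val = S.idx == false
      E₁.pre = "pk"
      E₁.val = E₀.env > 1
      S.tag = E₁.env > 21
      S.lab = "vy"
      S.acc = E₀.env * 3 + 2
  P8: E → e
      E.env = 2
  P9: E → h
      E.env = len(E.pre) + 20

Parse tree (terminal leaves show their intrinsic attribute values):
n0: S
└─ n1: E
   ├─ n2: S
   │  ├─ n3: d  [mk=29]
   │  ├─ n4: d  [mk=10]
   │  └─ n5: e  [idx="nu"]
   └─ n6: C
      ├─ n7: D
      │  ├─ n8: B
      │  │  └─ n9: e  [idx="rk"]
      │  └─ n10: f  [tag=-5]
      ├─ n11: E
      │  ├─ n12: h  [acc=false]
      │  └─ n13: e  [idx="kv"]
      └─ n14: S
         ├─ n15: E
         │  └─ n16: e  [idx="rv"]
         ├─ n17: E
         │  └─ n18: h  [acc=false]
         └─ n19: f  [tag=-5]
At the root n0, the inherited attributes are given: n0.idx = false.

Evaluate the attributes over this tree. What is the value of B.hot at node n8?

1. n0.idx = false  [given at root]
2. n1.pre = "vm"  ["vm"]
3. n1.val = false  [S.idx == true]
4. n2.idx = false  [E.val == true]
5. n3.mk = 29  [terminal]
6. n4.mk = 10  [terminal]
7. n5.idx = "nu"  [terminal]
8. n2.tag = true  [S.idx == false]
9. n2.lab = "wr"  ["wr"]
10. n2.acc = -3  [d₀.mk * -2 + 55]
11. n6.depth = "p"  [if E.val then E.pre else "p"]
12. n7.ok = -6  [len(C.depth) - 7]
13. n8.lab = 11  [D.ok + 17]
14. n9.idx = "rk"  [terminal]
15. n8.hot = 21  [B.lab + 10]
16. n10.tag = -5  [terminal]
17. n7.pre = false  [false]
18. n11.pre = "xr"  ["xr"]
19. n11.val = false  [D.pre == true]
20. n12.acc = false  [terminal]
21. n13.idx = "kv"  [terminal]
22. n11.env = 6  [len(e.idx) + 4]
23. n14.idx = true  [E.env > 5]
24. n15.pre = "nw"  ["nw"]
25. n15.val = false  [S.idx == false]
26. n16.idx = "rv"  [terminal]
27. n15.env = 2  [2]
28. n17.pre = "pk"  ["pk"]
29. n17.val = true  [E₀.env > 1]
30. n18.acc = false  [terminal]
31. n17.env = 22  [len(E.pre) + 20]
32. n19.tag = -5  [terminal]
33. n14.tag = true  [E₁.env > 21]
34. n14.lab = "vy"  ["vy"]
35. n14.acc = 8  [E₀.env * 3 + 2]
36. n6.fin = false  [E.env > 6]
37. n6.ok = 23  [len(S.lab) + 21]
38. n1.env = 2  [S.acc + 5]
39. n0.tag = false  [E.env > 2]
40. n0.lab = "mm"  ["mm"]
41. n0.acc = 14  [E.env * -1 + 16]

21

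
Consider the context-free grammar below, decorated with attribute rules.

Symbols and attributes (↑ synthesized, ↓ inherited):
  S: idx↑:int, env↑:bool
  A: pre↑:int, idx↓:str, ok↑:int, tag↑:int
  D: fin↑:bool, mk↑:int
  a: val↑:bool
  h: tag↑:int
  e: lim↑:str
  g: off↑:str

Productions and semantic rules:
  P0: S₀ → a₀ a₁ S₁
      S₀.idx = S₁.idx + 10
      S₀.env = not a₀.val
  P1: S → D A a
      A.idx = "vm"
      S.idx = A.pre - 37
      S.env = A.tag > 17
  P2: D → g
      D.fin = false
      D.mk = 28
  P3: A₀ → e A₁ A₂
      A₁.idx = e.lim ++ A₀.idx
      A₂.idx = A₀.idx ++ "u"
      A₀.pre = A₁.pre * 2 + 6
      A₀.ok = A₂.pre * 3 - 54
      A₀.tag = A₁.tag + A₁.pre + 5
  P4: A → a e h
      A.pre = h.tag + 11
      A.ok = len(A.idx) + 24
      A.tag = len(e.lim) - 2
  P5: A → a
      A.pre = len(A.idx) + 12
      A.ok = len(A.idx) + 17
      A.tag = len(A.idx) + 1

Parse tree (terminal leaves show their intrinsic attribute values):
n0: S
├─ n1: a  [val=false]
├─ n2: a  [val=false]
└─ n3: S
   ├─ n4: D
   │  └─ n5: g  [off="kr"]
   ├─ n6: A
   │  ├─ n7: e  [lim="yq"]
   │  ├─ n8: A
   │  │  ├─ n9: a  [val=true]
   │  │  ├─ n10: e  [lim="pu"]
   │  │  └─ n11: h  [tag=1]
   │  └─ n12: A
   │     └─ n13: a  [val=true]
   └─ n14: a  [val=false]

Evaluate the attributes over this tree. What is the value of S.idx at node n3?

-7

1. n1.val = false  [terminal]
2. n2.val = false  [terminal]
3. n5.off = "kr"  [terminal]
4. n4.fin = false  [false]
5. n4.mk = 28  [28]
6. n6.idx = "vm"  ["vm"]
7. n7.lim = "yq"  [terminal]
8. n8.idx = "yqvm"  [e.lim ++ A₀.idx]
9. n9.val = true  [terminal]
10. n10.lim = "pu"  [terminal]
11. n11.tag = 1  [terminal]
12. n8.pre = 12  [h.tag + 11]
13. n8.ok = 28  [len(A.idx) + 24]
14. n8.tag = 0  [len(e.lim) - 2]
15. n12.idx = "vmu"  [A₀.idx ++ "u"]
16. n13.val = true  [terminal]
17. n12.pre = 15  [len(A.idx) + 12]
18. n12.ok = 20  [len(A.idx) + 17]
19. n12.tag = 4  [len(A.idx) + 1]
20. n6.pre = 30  [A₁.pre * 2 + 6]
21. n6.ok = -9  [A₂.pre * 3 - 54]
22. n6.tag = 17  [A₁.tag + A₁.pre + 5]
23. n14.val = false  [terminal]
24. n3.idx = -7  [A.pre - 37]
25. n3.env = false  [A.tag > 17]
26. n0.idx = 3  [S₁.idx + 10]
27. n0.env = true  [not a₀.val]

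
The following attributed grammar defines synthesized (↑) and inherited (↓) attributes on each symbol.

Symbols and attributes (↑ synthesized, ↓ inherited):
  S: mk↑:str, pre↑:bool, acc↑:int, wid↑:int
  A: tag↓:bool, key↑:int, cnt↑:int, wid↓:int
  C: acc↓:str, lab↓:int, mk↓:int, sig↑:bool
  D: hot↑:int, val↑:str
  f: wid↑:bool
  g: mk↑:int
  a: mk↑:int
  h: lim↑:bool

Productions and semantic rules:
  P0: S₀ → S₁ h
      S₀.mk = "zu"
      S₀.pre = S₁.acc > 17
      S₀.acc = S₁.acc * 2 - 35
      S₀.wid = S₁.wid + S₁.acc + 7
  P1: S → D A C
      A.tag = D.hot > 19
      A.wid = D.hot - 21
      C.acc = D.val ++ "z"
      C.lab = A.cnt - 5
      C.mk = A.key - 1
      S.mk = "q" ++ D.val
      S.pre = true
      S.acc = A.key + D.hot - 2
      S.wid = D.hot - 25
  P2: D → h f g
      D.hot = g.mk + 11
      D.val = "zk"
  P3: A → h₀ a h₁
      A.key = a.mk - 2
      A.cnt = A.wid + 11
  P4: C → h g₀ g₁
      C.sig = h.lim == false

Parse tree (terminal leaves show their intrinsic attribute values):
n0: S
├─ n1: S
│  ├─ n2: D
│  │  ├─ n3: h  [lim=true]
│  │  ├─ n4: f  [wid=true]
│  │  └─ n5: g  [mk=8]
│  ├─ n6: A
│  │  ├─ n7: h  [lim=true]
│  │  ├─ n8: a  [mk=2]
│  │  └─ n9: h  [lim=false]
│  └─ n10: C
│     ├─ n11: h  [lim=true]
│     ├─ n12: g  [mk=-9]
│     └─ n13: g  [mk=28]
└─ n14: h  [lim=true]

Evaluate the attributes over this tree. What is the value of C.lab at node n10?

4

1. n3.lim = true  [terminal]
2. n4.wid = true  [terminal]
3. n5.mk = 8  [terminal]
4. n2.hot = 19  [g.mk + 11]
5. n2.val = "zk"  ["zk"]
6. n6.tag = false  [D.hot > 19]
7. n6.wid = -2  [D.hot - 21]
8. n7.lim = true  [terminal]
9. n8.mk = 2  [terminal]
10. n9.lim = false  [terminal]
11. n6.key = 0  [a.mk - 2]
12. n6.cnt = 9  [A.wid + 11]
13. n10.acc = "zkz"  [D.val ++ "z"]
14. n10.lab = 4  [A.cnt - 5]
15. n10.mk = -1  [A.key - 1]
16. n11.lim = true  [terminal]
17. n12.mk = -9  [terminal]
18. n13.mk = 28  [terminal]
19. n10.sig = false  [h.lim == false]
20. n1.mk = "qzk"  ["q" ++ D.val]
21. n1.pre = true  [true]
22. n1.acc = 17  [A.key + D.hot - 2]
23. n1.wid = -6  [D.hot - 25]
24. n14.lim = true  [terminal]
25. n0.mk = "zu"  ["zu"]
26. n0.pre = false  [S₁.acc > 17]
27. n0.acc = -1  [S₁.acc * 2 - 35]
28. n0.wid = 18  [S₁.wid + S₁.acc + 7]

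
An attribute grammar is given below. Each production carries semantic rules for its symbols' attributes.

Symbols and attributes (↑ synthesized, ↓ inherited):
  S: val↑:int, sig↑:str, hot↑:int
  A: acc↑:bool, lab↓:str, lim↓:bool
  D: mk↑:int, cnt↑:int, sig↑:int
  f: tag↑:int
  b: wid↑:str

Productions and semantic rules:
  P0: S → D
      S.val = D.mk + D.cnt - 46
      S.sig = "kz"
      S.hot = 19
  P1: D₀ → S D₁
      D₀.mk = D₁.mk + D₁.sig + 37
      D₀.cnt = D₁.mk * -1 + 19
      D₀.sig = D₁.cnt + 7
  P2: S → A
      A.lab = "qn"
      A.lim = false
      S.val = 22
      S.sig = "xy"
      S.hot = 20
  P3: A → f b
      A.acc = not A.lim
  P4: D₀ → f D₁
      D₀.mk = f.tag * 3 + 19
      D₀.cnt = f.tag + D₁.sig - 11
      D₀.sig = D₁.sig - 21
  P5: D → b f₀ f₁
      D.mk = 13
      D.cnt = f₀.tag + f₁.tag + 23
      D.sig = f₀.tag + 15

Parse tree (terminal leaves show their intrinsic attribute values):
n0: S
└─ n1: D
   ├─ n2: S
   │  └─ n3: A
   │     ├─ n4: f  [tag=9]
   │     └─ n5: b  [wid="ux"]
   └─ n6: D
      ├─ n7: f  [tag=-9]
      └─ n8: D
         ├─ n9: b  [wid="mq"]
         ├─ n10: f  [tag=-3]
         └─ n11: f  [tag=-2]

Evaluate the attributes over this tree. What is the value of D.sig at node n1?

1. n3.lab = "qn"  ["qn"]
2. n3.lim = false  [false]
3. n4.tag = 9  [terminal]
4. n5.wid = "ux"  [terminal]
5. n3.acc = true  [not A.lim]
6. n2.val = 22  [22]
7. n2.sig = "xy"  ["xy"]
8. n2.hot = 20  [20]
9. n7.tag = -9  [terminal]
10. n9.wid = "mq"  [terminal]
11. n10.tag = -3  [terminal]
12. n11.tag = -2  [terminal]
13. n8.mk = 13  [13]
14. n8.cnt = 18  [f₀.tag + f₁.tag + 23]
15. n8.sig = 12  [f₀.tag + 15]
16. n6.mk = -8  [f.tag * 3 + 19]
17. n6.cnt = -8  [f.tag + D₁.sig - 11]
18. n6.sig = -9  [D₁.sig - 21]
19. n1.mk = 20  [D₁.mk + D₁.sig + 37]
20. n1.cnt = 27  [D₁.mk * -1 + 19]
21. n1.sig = -1  [D₁.cnt + 7]
22. n0.val = 1  [D.mk + D.cnt - 46]
23. n0.sig = "kz"  ["kz"]
24. n0.hot = 19  [19]

-1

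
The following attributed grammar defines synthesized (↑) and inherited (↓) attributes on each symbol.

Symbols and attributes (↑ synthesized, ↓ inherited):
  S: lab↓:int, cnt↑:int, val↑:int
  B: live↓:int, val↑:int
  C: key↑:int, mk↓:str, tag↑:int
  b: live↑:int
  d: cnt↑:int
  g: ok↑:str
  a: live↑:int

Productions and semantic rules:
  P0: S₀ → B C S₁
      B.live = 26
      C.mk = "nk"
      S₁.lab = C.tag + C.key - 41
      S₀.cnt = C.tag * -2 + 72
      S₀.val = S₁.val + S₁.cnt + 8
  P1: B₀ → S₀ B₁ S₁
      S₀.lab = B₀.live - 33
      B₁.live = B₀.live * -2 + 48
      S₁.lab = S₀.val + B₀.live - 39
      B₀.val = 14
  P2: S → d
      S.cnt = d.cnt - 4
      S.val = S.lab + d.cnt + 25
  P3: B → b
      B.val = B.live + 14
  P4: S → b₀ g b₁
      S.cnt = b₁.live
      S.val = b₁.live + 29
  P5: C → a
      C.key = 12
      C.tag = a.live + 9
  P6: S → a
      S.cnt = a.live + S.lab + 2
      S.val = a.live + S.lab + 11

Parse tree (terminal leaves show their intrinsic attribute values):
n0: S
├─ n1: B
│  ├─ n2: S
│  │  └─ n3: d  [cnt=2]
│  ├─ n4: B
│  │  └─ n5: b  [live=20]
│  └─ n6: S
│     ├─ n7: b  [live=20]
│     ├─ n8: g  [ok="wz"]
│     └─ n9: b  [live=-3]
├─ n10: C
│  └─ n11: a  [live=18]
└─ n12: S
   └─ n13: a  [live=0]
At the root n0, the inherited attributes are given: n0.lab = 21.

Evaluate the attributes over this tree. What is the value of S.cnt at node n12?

1. n0.lab = 21  [given at root]
2. n1.live = 26  [26]
3. n2.lab = -7  [B₀.live - 33]
4. n3.cnt = 2  [terminal]
5. n2.cnt = -2  [d.cnt - 4]
6. n2.val = 20  [S.lab + d.cnt + 25]
7. n4.live = -4  [B₀.live * -2 + 48]
8. n5.live = 20  [terminal]
9. n4.val = 10  [B.live + 14]
10. n6.lab = 7  [S₀.val + B₀.live - 39]
11. n7.live = 20  [terminal]
12. n8.ok = "wz"  [terminal]
13. n9.live = -3  [terminal]
14. n6.cnt = -3  [b₁.live]
15. n6.val = 26  [b₁.live + 29]
16. n1.val = 14  [14]
17. n10.mk = "nk"  ["nk"]
18. n11.live = 18  [terminal]
19. n10.key = 12  [12]
20. n10.tag = 27  [a.live + 9]
21. n12.lab = -2  [C.tag + C.key - 41]
22. n13.live = 0  [terminal]
23. n12.cnt = 0  [a.live + S.lab + 2]
24. n12.val = 9  [a.live + S.lab + 11]
25. n0.cnt = 18  [C.tag * -2 + 72]
26. n0.val = 17  [S₁.val + S₁.cnt + 8]

0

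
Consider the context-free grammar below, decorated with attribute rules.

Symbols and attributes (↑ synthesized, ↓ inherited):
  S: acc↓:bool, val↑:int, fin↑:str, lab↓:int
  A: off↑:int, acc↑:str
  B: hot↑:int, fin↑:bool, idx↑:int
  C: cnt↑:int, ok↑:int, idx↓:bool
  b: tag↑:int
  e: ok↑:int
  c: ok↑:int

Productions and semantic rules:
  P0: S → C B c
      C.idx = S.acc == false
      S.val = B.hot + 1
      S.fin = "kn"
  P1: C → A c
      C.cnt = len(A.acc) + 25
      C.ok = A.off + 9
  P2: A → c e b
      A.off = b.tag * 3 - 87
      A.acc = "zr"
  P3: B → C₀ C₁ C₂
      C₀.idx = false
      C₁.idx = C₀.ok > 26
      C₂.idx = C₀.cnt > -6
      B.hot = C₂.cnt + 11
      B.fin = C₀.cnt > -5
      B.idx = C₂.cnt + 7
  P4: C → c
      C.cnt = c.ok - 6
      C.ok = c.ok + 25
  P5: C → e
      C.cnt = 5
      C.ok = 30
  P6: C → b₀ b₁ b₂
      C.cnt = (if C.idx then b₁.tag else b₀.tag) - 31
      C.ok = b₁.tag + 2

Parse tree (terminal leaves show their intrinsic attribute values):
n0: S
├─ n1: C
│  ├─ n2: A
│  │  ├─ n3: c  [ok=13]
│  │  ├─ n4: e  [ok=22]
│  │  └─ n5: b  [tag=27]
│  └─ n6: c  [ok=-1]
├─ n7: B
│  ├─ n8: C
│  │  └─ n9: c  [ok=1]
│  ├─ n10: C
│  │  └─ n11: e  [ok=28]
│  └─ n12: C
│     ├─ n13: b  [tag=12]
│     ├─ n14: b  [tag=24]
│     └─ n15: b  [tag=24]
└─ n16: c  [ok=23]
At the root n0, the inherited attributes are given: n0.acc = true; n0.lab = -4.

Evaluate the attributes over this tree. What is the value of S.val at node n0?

1. n0.acc = true  [given at root]
2. n0.lab = -4  [given at root]
3. n1.idx = false  [S.acc == false]
4. n3.ok = 13  [terminal]
5. n4.ok = 22  [terminal]
6. n5.tag = 27  [terminal]
7. n2.off = -6  [b.tag * 3 - 87]
8. n2.acc = "zr"  ["zr"]
9. n6.ok = -1  [terminal]
10. n1.cnt = 27  [len(A.acc) + 25]
11. n1.ok = 3  [A.off + 9]
12. n8.idx = false  [false]
13. n9.ok = 1  [terminal]
14. n8.cnt = -5  [c.ok - 6]
15. n8.ok = 26  [c.ok + 25]
16. n10.idx = false  [C₀.ok > 26]
17. n11.ok = 28  [terminal]
18. n10.cnt = 5  [5]
19. n10.ok = 30  [30]
20. n12.idx = true  [C₀.cnt > -6]
21. n13.tag = 12  [terminal]
22. n14.tag = 24  [terminal]
23. n15.tag = 24  [terminal]
24. n12.cnt = -7  [(if C.idx then b₁.tag else b₀.tag) - 31]
25. n12.ok = 26  [b₁.tag + 2]
26. n7.hot = 4  [C₂.cnt + 11]
27. n7.fin = false  [C₀.cnt > -5]
28. n7.idx = 0  [C₂.cnt + 7]
29. n16.ok = 23  [terminal]
30. n0.val = 5  [B.hot + 1]
31. n0.fin = "kn"  ["kn"]

5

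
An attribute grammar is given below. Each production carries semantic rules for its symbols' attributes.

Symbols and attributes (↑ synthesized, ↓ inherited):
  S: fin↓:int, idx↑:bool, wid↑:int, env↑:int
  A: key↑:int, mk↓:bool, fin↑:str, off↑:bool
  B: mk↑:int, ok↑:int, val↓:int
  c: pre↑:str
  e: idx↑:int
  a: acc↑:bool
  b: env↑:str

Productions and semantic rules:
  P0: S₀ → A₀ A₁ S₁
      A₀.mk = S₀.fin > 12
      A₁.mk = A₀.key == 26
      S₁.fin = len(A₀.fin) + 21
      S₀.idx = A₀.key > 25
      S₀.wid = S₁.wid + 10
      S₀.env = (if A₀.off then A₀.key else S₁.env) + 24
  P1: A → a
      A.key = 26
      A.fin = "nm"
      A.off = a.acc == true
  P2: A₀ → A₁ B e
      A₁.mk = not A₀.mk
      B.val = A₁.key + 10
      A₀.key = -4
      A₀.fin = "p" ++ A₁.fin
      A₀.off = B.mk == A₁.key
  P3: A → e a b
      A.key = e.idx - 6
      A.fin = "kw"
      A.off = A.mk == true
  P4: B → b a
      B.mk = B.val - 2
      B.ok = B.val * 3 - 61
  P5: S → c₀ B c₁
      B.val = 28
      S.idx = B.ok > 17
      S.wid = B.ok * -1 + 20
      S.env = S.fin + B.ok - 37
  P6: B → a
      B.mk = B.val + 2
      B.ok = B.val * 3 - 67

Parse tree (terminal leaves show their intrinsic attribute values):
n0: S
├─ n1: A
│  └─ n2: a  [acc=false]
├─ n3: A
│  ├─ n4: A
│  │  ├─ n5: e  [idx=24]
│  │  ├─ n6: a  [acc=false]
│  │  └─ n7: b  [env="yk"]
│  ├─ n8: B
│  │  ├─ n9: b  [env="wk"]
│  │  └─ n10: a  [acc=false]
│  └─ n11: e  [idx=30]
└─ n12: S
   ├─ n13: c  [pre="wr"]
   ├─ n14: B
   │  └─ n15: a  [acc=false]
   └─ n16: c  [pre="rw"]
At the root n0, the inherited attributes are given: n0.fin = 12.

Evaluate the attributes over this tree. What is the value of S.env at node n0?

1. n0.fin = 12  [given at root]
2. n1.mk = false  [S₀.fin > 12]
3. n2.acc = false  [terminal]
4. n1.key = 26  [26]
5. n1.fin = "nm"  ["nm"]
6. n1.off = false  [a.acc == true]
7. n3.mk = true  [A₀.key == 26]
8. n4.mk = false  [not A₀.mk]
9. n5.idx = 24  [terminal]
10. n6.acc = false  [terminal]
11. n7.env = "yk"  [terminal]
12. n4.key = 18  [e.idx - 6]
13. n4.fin = "kw"  ["kw"]
14. n4.off = false  [A.mk == true]
15. n8.val = 28  [A₁.key + 10]
16. n9.env = "wk"  [terminal]
17. n10.acc = false  [terminal]
18. n8.mk = 26  [B.val - 2]
19. n8.ok = 23  [B.val * 3 - 61]
20. n11.idx = 30  [terminal]
21. n3.key = -4  [-4]
22. n3.fin = "pkw"  ["p" ++ A₁.fin]
23. n3.off = false  [B.mk == A₁.key]
24. n12.fin = 23  [len(A₀.fin) + 21]
25. n13.pre = "wr"  [terminal]
26. n14.val = 28  [28]
27. n15.acc = false  [terminal]
28. n14.mk = 30  [B.val + 2]
29. n14.ok = 17  [B.val * 3 - 67]
30. n16.pre = "rw"  [terminal]
31. n12.idx = false  [B.ok > 17]
32. n12.wid = 3  [B.ok * -1 + 20]
33. n12.env = 3  [S.fin + B.ok - 37]
34. n0.idx = true  [A₀.key > 25]
35. n0.wid = 13  [S₁.wid + 10]
36. n0.env = 27  [(if A₀.off then A₀.key else S₁.env) + 24]

27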